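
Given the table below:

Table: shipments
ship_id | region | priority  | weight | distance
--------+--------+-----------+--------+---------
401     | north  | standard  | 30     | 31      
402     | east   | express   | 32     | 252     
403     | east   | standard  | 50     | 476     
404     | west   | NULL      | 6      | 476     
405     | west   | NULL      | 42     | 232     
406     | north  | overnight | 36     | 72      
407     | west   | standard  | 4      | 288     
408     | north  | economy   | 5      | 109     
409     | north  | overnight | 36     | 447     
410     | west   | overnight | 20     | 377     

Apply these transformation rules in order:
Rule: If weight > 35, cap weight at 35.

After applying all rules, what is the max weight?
35

Step 1: Original maximum weight = 50
Step 2: Apply cap at 35
Step 3: 4 records had weight > 35 and were capped
Step 4: Maximum after transformation = 35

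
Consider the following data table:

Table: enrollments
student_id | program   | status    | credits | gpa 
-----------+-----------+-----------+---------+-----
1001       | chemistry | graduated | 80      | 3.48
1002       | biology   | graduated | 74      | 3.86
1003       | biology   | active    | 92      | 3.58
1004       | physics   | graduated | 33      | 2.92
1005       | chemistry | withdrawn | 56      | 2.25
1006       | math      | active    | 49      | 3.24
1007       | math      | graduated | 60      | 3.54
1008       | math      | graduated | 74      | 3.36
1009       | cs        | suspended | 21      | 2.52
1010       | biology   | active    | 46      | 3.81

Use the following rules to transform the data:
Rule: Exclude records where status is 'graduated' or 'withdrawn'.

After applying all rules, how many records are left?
4

Step 1: Count records to exclude
  - 5 (graduated) + 1 (withdrawn) = 6 records
Step 2: Total records: 10
Step 3: Remaining = 10 - 6 = 4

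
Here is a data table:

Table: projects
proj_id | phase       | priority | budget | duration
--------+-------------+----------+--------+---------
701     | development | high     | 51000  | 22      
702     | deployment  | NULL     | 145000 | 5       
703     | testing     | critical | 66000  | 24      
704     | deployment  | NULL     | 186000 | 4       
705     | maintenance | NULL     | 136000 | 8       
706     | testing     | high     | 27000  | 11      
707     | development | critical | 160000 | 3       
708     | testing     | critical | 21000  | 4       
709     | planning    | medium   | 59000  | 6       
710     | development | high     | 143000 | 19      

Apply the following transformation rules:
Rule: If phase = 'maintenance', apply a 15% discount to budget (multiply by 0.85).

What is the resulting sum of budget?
973600.0

Step 1: Records with phase = 'maintenance' have total budget = 136000
Step 2: Apply multiplier: 136000 × 0.85 = 115600.0
Step 3: Other records total: 858000
Step 4: Final sum = 115600.0 + 858000 = 973600.0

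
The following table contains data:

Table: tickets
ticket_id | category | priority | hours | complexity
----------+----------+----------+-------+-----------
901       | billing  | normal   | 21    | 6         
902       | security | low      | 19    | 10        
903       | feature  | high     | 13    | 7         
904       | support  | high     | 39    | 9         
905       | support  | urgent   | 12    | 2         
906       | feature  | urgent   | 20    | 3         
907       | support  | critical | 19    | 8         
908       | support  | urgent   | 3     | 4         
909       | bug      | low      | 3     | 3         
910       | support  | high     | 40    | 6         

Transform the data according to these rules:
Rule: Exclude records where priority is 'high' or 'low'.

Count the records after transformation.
5

Step 1: Count records to exclude
  - 3 (high) + 2 (low) = 5 records
Step 2: Total records: 10
Step 3: Remaining = 10 - 5 = 5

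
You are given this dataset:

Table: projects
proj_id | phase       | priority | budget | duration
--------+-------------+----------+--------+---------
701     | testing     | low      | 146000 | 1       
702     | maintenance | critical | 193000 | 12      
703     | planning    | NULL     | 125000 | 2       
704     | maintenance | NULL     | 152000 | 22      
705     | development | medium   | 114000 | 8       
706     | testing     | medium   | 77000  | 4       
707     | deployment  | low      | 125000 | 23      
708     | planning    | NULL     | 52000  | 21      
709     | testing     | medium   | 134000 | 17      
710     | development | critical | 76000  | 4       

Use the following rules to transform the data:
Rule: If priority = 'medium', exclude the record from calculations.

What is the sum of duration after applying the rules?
85

Step 1: Identify records where priority = 'medium'
Step 2: The excluded records sum to 29
Step 3: Original total duration = 114
Step 4: Remaining total = 114 - 29 = 85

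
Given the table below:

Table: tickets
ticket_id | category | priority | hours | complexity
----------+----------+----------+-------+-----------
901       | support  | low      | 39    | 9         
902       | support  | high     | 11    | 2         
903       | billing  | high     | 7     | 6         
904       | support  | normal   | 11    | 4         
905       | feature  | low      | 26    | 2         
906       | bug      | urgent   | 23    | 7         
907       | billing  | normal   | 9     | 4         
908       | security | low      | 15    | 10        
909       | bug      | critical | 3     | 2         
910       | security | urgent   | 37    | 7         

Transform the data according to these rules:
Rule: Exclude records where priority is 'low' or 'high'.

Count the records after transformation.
5

Step 1: Count records to exclude
  - 3 (low) + 2 (high) = 5 records
Step 2: Total records: 10
Step 3: Remaining = 10 - 5 = 5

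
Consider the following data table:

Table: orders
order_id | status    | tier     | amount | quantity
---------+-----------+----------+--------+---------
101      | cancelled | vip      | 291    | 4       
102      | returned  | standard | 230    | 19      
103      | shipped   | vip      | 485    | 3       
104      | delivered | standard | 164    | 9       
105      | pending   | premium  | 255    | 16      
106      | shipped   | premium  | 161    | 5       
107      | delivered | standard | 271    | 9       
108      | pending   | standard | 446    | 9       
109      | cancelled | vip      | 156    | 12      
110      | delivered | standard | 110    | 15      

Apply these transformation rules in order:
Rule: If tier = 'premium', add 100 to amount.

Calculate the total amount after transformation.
2769

Step 1: Count records where tier = 'premium': 2
Step 2: Total bonus added: 2 × 100 = 200
Step 3: Original sum of amount: 2569
Step 4: Final sum = 2569 + 200 = 2769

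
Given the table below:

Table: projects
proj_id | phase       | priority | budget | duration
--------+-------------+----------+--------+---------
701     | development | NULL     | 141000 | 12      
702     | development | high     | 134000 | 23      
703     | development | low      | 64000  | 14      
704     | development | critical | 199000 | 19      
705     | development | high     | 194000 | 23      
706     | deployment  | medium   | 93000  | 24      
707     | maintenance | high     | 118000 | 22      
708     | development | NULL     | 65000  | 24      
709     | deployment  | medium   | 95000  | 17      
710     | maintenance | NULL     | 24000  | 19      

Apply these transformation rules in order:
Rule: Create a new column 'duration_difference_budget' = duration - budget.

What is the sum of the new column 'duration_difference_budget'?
-1126803

Step 1: For each record, compute duration - budget
Example calculations:
  12 - 141000 = -140988
  23 - 134000 = -133977
  14 - 64000 = -63986
  ...
Step 2: Sum all derived values
Step 3: Total = -1126803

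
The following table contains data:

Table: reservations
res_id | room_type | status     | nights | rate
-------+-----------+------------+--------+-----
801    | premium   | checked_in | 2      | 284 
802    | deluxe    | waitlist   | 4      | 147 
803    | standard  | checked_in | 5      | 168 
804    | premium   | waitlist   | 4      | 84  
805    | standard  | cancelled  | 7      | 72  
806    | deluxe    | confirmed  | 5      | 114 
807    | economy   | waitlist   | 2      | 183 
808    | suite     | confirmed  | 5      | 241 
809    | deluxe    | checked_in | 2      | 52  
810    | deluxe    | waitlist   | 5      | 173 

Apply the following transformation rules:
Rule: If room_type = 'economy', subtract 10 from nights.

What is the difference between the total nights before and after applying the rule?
10

Step 1: Original sum of nights = 41
Step 2: 1 records have room_type = 'economy'
Step 3: Each affected record changes by -10
Step 4: Total change = 1 × -10 = -10
Step 5: New sum = 41 + -10 = 31
Step 6: Difference = |31 - 41| = 10
        (Sum decreased by 10)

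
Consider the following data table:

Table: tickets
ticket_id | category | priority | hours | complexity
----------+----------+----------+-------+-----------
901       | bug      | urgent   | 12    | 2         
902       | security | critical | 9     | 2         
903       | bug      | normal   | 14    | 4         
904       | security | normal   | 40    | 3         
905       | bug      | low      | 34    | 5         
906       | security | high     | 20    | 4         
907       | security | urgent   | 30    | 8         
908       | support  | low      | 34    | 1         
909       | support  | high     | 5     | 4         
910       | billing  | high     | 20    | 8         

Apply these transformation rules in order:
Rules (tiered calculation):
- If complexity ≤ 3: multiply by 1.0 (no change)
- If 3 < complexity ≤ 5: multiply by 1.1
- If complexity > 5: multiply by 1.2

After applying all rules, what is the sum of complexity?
45.9

Step 1: Tier 1 (complexity ≤ 3): 4 records, sum = 8 × 1.0 = 8.0
Step 2: Tier 2 (3 < complexity ≤ 5): 4 records, sum = 17 × 1.1 = 18.7
Step 3: Tier 3 (complexity > 5): 2 records, sum = 16 × 1.2 = 19.2
Step 4: Final sum = 8.0 + 18.7 + 19.2 = 45.9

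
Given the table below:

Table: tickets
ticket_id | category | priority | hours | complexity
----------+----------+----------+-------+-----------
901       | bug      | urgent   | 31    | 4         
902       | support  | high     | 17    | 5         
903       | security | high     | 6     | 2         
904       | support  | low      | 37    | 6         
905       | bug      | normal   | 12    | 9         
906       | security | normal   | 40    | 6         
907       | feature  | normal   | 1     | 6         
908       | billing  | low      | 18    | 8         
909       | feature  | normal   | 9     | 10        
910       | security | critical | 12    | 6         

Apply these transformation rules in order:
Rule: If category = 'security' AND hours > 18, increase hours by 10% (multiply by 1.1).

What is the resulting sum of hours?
187.0

Step 1: Find records where category = 'security' AND hours > 18
Step 2: 1 records match, summing to 40
Step 3: After multiplier: 40 × 1.1 = 44.0
Step 4: Unaffected records sum: 143
Step 5: Final sum = 44.0 + 143 = 187.0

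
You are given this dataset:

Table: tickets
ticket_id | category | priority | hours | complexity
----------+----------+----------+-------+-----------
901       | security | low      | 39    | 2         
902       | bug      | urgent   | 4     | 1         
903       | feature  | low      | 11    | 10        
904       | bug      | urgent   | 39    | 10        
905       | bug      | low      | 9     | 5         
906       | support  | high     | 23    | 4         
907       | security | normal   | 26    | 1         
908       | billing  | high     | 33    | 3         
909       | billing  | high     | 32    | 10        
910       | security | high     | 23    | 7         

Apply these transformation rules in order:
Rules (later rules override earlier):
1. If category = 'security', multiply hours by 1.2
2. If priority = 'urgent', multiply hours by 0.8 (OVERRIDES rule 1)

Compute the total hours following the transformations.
248.0

Step 1: Rule 2 takes priority for records with priority = 'urgent'
  - 2 records: 43 × 0.8 = 34.4
Step 2: Rule 1 applies to remaining records with category = 'security'
  - 3 records: 88 × 1.2 = 105.6
Step 3: Other records unchanged: 108
Step 4: Final sum = 34.4 + 105.6 + 108 = 248.0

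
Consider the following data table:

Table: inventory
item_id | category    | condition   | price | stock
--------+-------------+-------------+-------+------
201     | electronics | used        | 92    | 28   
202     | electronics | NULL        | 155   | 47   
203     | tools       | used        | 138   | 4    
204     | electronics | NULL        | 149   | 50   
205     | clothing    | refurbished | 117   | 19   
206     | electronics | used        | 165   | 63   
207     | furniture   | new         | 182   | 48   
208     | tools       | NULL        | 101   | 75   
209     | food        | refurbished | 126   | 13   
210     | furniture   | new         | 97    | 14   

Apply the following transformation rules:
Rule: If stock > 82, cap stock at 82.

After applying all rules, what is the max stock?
75

Step 1: Original maximum stock = 75
Step 2: Check cap of 82 against maximum
Step 3: No records exceed the cap (max 75 <= cap 82), so no capping applies
Step 4: Maximum after transformation = 75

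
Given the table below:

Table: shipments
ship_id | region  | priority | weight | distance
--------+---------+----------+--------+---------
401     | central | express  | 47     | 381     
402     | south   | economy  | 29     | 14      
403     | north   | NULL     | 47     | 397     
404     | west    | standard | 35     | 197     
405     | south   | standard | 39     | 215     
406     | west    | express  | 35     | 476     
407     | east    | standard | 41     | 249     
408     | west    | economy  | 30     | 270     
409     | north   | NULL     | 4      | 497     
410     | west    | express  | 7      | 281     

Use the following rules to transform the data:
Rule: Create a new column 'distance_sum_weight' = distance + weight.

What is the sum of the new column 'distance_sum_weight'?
3291

Step 1: For each record, compute distance + weight
Example calculations:
  381 + 47 = 428
  14 + 29 = 43
  397 + 47 = 444
  ...
Step 2: Sum all derived values
Step 3: Total = 3291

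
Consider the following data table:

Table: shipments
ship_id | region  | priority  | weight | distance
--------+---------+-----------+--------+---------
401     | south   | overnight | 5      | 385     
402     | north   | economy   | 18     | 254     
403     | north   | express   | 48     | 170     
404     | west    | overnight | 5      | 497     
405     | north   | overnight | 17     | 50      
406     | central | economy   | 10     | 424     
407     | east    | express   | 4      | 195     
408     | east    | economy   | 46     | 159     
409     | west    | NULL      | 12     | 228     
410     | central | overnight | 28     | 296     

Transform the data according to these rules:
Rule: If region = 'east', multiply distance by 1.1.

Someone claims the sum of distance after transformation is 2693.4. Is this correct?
Yes, the result is correct.

Step 1: Calculate the correct sum after transformation
Step 2: Apply multiplier 1.1 to records where region = 'east'
Step 3: Correct result = 2693.4
Step 4: Claimed result = 2693.4
Step 5: 2693.4 = 2693.4 ✓
Conclusion: The claimed result is correct.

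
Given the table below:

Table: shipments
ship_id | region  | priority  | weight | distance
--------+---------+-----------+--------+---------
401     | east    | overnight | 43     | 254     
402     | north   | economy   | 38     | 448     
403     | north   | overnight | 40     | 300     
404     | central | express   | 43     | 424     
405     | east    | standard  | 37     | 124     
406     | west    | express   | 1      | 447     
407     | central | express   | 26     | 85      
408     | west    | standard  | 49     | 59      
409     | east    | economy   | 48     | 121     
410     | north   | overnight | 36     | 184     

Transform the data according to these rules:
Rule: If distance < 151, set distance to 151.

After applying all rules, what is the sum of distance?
2661

Step 1: 4 records have distance < 151
Step 2: These records originally summed to 389
Step 3: After setting to minimum: 4 × 151 = 604
Step 4: Unaffected records sum: 2057
Step 5: Final sum = 604 + 2057 = 2661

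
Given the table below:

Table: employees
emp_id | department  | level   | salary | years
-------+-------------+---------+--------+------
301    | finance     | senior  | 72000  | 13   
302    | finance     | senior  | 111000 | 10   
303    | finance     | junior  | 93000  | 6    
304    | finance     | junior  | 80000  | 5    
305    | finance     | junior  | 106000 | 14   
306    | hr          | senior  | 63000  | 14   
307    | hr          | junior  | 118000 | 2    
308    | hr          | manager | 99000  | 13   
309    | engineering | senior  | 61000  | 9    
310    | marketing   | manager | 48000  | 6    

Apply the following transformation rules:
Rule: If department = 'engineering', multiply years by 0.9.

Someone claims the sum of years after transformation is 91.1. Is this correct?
Yes, the result is correct.

Step 1: Calculate the correct sum after transformation
Step 2: Apply multiplier 0.9 to records where department = 'engineering'
Step 3: Correct result = 91.1
Step 4: Claimed result = 91.1
Step 5: 91.1 = 91.1 ✓
Conclusion: The claimed result is correct.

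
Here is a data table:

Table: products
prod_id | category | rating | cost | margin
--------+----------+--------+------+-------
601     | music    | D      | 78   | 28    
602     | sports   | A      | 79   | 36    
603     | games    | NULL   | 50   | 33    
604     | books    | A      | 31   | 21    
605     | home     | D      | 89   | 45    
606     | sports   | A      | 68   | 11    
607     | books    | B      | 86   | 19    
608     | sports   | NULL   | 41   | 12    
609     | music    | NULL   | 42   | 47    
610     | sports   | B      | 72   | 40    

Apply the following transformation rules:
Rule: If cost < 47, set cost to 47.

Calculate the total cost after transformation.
663

Step 1: 3 records have cost < 47
Step 2: These records originally summed to 114
Step 3: After setting to minimum: 3 × 47 = 141
Step 4: Unaffected records sum: 522
Step 5: Final sum = 141 + 522 = 663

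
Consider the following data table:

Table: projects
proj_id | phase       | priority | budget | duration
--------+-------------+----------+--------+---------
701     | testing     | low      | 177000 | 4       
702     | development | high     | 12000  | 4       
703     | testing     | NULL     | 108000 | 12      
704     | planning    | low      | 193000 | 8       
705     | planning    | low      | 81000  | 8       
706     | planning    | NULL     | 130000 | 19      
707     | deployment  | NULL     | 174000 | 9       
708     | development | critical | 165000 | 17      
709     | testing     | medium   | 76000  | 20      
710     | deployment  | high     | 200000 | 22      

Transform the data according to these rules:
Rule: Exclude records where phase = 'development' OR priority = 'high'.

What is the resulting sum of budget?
939000

Step 1: Find records where phase = 'development' OR priority = 'high'
Step 2: 3 records match, summing to 377000
Step 3: Original sum: 1316000
Step 4: Remaining sum = 1316000 - 377000 = 939000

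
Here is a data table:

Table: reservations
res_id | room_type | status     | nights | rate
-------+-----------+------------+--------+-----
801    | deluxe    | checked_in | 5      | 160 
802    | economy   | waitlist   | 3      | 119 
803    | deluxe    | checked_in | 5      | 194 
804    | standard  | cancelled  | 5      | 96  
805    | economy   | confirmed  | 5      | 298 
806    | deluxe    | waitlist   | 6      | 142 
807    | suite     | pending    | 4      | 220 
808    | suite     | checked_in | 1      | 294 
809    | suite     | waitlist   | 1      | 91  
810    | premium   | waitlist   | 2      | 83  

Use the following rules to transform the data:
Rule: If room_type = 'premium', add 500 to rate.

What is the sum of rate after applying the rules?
2197

Step 1: Count records where room_type = 'premium': 1
Step 2: Total bonus added: 1 × 500 = 500
Step 3: Original sum of rate: 1697
Step 4: Final sum = 1697 + 500 = 2197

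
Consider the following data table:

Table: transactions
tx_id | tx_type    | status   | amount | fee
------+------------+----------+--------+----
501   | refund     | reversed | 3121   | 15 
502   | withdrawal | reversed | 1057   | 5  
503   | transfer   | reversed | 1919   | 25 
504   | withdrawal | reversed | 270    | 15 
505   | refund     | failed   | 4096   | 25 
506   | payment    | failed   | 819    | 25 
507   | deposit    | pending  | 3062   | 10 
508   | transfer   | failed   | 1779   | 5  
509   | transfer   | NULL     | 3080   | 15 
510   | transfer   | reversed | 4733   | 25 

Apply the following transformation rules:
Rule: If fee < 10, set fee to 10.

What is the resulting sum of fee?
175

Step 1: 2 records have fee < 10
Step 2: These records originally summed to 10
Step 3: After setting to minimum: 2 × 10 = 20
Step 4: Unaffected records sum: 155
Step 5: Final sum = 20 + 155 = 175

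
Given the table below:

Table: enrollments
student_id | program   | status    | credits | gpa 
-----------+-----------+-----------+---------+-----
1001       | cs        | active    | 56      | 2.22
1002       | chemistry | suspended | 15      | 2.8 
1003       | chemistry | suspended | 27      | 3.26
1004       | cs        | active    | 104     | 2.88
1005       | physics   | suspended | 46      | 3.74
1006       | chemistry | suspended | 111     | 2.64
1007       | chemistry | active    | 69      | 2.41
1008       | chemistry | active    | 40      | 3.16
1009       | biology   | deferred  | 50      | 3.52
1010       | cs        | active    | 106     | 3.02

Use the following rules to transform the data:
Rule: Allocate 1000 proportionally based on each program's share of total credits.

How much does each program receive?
biology: 80.13, chemistry: 419.87, cs: 426.28, physics: 73.72

Step 1: Calculate total credits = 624
Step 2: Calculate each program's proportion:
  biology: 50/624 = 8.01% → 80.13
  chemistry: 262/624 = 41.99% → 419.87
  cs: 266/624 = 42.63% → 426.28
  physics: 46/624 = 7.37% → 73.72
Step 3: Verify: sum of allocations ≈ 1000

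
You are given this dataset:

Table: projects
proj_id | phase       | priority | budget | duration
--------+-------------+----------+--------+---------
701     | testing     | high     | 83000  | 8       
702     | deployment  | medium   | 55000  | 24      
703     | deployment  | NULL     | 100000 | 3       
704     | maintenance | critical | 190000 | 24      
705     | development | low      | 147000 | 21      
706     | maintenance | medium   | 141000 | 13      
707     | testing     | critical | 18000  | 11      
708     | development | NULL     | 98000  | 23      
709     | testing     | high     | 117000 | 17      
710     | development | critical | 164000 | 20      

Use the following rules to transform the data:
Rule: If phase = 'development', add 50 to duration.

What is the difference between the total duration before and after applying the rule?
150

Step 1: Original sum of duration = 164
Step 2: 3 records have phase = 'development'
Step 3: Each affected record changes by 50
Step 4: Total change = 3 × 50 = 150
Step 5: New sum = 164 + 150 = 314
Step 6: Difference = |314 - 164| = 150
        (Sum increased by 150)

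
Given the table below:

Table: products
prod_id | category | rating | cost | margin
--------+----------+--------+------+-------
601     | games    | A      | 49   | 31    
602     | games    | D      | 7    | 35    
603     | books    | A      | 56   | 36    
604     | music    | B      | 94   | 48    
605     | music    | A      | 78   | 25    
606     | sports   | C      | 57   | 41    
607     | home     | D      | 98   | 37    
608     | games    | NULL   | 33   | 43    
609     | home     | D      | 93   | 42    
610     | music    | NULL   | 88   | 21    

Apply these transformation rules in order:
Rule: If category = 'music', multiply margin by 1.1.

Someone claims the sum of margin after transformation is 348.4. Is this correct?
No, the correct result is 368.4.

Step 1: Calculate the correct sum after transformation
Step 2: Apply multiplier 1.1 to records where category = 'music'
Step 3: Correct result = 368.4
Step 4: Claimed result = 348.4
Step 5: 368.4 ≠ 348.4
Conclusion: The claimed result is incorrect. The correct answer is 368.4.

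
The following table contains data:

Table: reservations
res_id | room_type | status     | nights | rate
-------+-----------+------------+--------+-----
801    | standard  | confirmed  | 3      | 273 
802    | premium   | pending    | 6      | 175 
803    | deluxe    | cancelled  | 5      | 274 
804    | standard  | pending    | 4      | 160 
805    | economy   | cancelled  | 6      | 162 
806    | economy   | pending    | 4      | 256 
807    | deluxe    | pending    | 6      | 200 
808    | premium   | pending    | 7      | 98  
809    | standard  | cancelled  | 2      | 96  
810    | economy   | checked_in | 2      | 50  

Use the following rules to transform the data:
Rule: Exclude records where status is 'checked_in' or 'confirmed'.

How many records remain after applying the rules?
8

Step 1: Count records to exclude
  - 1 (checked_in) + 1 (confirmed) = 2 records
Step 2: Total records: 10
Step 3: Remaining = 10 - 2 = 8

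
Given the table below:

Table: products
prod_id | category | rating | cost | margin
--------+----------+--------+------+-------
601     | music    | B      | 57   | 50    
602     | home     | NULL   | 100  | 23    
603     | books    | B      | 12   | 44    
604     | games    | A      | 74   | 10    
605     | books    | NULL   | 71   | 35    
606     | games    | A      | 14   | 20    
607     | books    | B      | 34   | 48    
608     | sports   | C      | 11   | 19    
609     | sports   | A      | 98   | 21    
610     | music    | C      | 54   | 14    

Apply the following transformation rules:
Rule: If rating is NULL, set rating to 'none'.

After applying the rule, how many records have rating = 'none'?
2

Step 1: Count records where rating IS NULL
Step 2: Found 2 records with NULL rating
Step 3: These records will have rating set to 'none'
Step 4: Records already having rating = 'none': 0
Step 5: Answer: 2 + 0 = 2 records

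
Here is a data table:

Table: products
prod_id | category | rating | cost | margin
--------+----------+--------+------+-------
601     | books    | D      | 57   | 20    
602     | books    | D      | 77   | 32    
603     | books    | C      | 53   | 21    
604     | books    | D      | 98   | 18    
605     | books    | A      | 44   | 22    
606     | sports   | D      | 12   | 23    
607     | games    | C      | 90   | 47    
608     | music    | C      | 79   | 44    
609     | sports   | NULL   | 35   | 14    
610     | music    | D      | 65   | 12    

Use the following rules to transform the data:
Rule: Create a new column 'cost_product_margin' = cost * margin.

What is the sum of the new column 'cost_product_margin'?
16701

Step 1: For each record, compute cost * margin
Example calculations:
  57 * 20 = 1140
  77 * 32 = 2464
  53 * 21 = 1113
  ...
Step 2: Sum all derived values
Step 3: Total = 16701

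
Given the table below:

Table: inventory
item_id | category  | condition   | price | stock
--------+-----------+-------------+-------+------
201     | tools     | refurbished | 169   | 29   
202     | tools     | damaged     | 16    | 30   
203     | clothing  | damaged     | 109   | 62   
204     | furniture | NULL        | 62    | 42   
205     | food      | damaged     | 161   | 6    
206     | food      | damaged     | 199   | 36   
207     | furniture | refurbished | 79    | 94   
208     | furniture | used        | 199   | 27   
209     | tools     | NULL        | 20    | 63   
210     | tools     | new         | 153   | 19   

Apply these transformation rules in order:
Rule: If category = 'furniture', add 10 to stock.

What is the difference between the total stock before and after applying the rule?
30

Step 1: Original sum of stock = 408
Step 2: 3 records have category = 'furniture'
Step 3: Each affected record changes by 10
Step 4: Total change = 3 × 10 = 30
Step 5: New sum = 408 + 30 = 438
Step 6: Difference = |438 - 408| = 30
        (Sum increased by 30)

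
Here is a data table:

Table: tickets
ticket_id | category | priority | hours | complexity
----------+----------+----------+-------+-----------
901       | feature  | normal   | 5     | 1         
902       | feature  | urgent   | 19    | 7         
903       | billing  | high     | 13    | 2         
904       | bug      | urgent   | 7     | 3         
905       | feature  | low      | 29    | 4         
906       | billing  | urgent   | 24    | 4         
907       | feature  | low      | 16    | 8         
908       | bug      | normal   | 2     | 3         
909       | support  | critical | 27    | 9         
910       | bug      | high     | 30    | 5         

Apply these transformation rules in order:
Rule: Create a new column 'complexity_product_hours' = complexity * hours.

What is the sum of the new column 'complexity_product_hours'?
924

Step 1: For each record, compute complexity * hours
Example calculations:
  1 * 5 = 5
  7 * 19 = 133
  2 * 13 = 26
  ...
Step 2: Sum all derived values
Step 3: Total = 924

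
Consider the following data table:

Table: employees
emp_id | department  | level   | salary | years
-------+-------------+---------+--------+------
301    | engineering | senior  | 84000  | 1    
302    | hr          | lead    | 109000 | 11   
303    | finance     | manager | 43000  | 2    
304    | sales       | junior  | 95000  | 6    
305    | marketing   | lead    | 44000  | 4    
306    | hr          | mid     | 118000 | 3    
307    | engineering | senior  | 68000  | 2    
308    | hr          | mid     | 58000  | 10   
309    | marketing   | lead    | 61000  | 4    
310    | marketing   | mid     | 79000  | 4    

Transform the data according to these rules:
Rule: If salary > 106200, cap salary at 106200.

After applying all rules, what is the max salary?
106200

Step 1: Original maximum salary = 118000
Step 2: Apply cap at 106200
Step 3: 2 records had salary > 106200 and were capped
Step 4: Maximum after transformation = 106200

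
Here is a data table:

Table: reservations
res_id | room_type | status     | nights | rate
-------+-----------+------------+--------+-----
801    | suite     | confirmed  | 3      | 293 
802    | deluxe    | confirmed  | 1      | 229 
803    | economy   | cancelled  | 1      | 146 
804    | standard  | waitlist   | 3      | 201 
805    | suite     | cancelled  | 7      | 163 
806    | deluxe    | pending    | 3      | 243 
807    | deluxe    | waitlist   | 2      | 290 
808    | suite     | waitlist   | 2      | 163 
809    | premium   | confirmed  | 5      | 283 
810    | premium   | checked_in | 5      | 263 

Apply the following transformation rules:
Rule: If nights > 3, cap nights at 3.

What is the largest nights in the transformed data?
3

Step 1: Original maximum nights = 7
Step 2: Apply cap at 3
Step 3: 3 records had nights > 3 and were capped
Step 4: Maximum after transformation = 3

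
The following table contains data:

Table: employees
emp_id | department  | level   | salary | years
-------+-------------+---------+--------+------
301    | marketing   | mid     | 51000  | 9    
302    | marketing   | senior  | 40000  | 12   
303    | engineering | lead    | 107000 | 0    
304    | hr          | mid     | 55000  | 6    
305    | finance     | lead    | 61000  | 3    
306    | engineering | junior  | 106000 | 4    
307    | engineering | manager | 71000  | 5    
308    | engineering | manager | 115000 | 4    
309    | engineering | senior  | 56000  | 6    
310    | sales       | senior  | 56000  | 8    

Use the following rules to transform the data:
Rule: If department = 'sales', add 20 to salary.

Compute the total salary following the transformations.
718020

Step 1: Count records where department = 'sales': 1
Step 2: Total bonus added: 1 × 20 = 20
Step 3: Original sum of salary: 718000
Step 4: Final sum = 718000 + 20 = 718020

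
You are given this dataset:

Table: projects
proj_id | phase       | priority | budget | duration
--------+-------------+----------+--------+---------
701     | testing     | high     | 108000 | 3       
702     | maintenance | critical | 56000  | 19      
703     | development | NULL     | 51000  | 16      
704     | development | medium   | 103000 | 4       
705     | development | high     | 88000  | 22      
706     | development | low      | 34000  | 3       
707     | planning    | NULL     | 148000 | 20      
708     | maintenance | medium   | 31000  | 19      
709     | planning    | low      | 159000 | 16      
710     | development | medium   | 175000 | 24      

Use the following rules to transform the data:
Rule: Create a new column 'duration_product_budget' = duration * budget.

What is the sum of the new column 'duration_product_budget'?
14947000

Step 1: For each record, compute duration * budget
Example calculations:
  3 * 108000 = 324000
  19 * 56000 = 1064000
  16 * 51000 = 816000
  ...
Step 2: Sum all derived values
Step 3: Total = 14947000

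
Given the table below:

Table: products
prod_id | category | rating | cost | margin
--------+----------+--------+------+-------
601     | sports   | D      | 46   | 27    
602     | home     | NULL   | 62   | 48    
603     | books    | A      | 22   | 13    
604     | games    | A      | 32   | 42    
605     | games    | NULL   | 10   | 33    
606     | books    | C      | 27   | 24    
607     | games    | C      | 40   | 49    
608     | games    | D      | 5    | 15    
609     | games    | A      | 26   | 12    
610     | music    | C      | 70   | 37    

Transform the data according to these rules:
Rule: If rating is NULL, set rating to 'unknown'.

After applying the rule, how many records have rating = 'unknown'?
2

Step 1: Count records where rating IS NULL
Step 2: Found 2 records with NULL rating
Step 3: These records will have rating set to 'unknown'
Step 4: Records already having rating = 'unknown': 0
Step 5: Answer: 2 + 0 = 2 records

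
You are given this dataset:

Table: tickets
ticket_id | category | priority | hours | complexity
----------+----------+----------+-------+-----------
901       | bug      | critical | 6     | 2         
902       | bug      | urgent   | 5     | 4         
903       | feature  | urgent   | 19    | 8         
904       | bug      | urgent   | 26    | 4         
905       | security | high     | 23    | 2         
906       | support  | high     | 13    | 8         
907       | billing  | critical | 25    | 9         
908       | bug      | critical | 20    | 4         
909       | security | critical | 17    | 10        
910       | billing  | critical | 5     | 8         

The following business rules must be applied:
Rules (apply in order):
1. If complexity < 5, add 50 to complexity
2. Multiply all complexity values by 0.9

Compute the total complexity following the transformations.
278.1

Step 1: Apply Rule 1 - Add 50 to records with complexity < 5
  - 5 records affected: 16 + (5 × 50) = 266
  - Unaffected records: 43
  - Sum after Rule 1: 309
Step 2: Apply Rule 2 - Multiply all by 0.9
  - 309 × 0.9 = 278.1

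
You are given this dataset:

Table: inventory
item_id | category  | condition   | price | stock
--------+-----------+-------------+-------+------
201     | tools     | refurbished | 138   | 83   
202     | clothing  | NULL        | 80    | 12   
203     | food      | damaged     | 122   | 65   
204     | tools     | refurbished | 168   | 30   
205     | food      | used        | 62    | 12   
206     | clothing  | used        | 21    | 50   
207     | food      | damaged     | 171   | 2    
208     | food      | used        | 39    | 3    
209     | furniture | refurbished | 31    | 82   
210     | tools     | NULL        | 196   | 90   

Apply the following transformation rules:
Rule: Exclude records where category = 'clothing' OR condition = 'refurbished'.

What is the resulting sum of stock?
172

Step 1: Find records where category = 'clothing' OR condition = 'refurbished'
Step 2: 5 records match, summing to 257
Step 3: Original sum: 429
Step 4: Remaining sum = 429 - 257 = 172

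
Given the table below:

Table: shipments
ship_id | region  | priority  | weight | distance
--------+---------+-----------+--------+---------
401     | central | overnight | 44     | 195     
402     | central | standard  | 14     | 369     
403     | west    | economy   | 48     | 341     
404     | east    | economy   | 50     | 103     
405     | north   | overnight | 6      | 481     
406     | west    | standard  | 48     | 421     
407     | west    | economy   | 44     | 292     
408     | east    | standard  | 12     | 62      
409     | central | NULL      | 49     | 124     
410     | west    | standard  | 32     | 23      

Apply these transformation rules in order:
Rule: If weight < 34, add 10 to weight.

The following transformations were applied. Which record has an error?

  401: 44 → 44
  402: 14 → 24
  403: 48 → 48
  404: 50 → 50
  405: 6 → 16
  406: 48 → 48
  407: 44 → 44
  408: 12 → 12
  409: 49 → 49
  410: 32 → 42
Record 408 has an error. The correct transformed value should be 22, not 12.

Step 1: Check each record against the rule
Step 2: Record 408 has weight = 12
Step 3: Since 12 < 34, the bonus should have been applied
Step 4: Correct value = 22, but claimed value = 12
Conclusion: Record 408 has the error.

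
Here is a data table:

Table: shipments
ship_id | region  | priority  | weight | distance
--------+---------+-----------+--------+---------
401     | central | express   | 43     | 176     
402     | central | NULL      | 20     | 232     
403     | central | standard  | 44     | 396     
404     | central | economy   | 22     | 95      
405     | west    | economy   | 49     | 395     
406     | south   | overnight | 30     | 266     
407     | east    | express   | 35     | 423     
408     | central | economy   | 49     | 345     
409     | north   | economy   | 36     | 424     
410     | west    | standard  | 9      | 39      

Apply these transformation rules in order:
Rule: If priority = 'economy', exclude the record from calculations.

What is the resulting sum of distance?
1532

Step 1: Identify records where priority = 'economy'
Step 2: The excluded records sum to 1259
Step 3: Original total distance = 2791
Step 4: Remaining total = 2791 - 1259 = 1532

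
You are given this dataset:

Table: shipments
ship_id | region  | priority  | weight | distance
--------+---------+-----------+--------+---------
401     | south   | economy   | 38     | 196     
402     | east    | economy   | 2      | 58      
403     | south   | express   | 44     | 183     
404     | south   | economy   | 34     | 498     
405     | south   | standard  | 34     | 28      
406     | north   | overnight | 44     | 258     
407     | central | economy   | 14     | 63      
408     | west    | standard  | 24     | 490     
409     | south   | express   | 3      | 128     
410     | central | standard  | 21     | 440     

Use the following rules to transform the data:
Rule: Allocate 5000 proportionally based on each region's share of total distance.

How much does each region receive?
central: 1073.87, east: 123.83, north: 550.81, south: 2205.38, west: 1046.11

Step 1: Calculate total distance = 2342
Step 2: Calculate each region's proportion:
  central: 503/2342 = 21.48% → 1073.87
  east: 58/2342 = 2.48% → 123.83
  north: 258/2342 = 11.02% → 550.81
  south: 1033/2342 = 44.11% → 2205.38
  west: 490/2342 = 20.92% → 1046.11
Step 3: Verify: sum of allocations ≈ 5000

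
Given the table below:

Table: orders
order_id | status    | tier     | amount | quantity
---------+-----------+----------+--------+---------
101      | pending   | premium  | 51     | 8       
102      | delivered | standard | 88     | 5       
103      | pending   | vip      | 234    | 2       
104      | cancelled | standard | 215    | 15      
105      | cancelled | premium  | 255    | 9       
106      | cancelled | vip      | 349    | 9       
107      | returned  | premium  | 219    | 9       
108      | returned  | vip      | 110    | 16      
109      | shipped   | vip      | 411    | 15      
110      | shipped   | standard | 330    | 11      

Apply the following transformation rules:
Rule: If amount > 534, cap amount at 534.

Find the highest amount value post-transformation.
411

Step 1: Original maximum amount = 411
Step 2: Check cap of 534 against maximum
Step 3: No records exceed the cap (max 411 <= cap 534), so no capping applies
Step 4: Maximum after transformation = 411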